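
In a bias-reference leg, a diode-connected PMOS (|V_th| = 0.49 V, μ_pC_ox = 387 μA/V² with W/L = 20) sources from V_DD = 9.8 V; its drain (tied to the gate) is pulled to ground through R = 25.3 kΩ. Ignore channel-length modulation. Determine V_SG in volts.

With gate tied to drain, V_SG = V_SD ≥ V_SG − |V_th|, so the device is in saturation.
k_p = μ_pC_ox · (W/L) = 7.74 mA/V².
KCL at the drain: ½ k_p (V_SG − |V_th|)² = (V_DD − V_SG)/R.
Let x = V_SG − 0.49. Then 97.9 x² + x − 9.31 = 0, giving x = 0.303 V (positive root), so V_SG = 0.793 V.
I_D = (V_DD − V_SG)/R = (9.8 − 0.793) / 25.3 = 0.356 mA.

V_SG = 0.793 V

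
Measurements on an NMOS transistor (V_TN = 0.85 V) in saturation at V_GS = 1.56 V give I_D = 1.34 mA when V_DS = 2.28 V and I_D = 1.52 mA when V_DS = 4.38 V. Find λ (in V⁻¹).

λ = 0.0749 V⁻¹

With V_GS fixed, I_D ∝ (1 + λ V_DS) in saturation, so I_D2/I_D1 = (1 + λ V_DS2)/(1 + λ V_DS1).
1.52/1.34 = 1.134 = (1 + 4.38 λ)/(1 + 2.28 λ).
Solving: λ (I_D1 V_DS2 − I_D2 V_DS1) = I_D2 − I_D1, so λ = (1.52 − 1.34) / (1.34 × 4.38 − 1.52 × 2.28) = 0.18 / 2.4 = 0.0749 V⁻¹.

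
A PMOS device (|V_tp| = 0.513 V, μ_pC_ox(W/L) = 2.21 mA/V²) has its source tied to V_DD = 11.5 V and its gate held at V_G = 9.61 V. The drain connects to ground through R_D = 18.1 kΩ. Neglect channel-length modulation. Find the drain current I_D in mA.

V_SG = V_DD − V_G = 11.5 − 9.61 = 1.89 V, so V_ov = 1.89 − 0.513 = 1.38 V.
Assume saturation: I_D = ½ k_p V_ov² = 0.5 × 2.21 × 1.38² = 2.1 mA, giving V_SD = V_DD − I_D R_D = 11.5 − 2.1 × 18.1 = -26.4 V.
But -26.4 V < V_ov = 1.38 V, so the device is actually in triode.
In triode I_D = k_p[V_ov V_SD − ½ V_SD²] and I_D = (V_DD − V_SD)/R_D. Equating: 20 V_SD² − 56.08 V_SD + 11.5 = 0, giving V_SD = 0.223 V (the root below V_ov).
I_D = (11.5 − 0.223) / 18.1 = 0.623 mA.

I_D = 0.623 mA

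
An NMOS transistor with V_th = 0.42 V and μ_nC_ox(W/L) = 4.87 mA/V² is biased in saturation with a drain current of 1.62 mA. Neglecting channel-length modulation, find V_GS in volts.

In saturation I_D = ½ k_n (V_GS − V_th)², so V_GS − V_th = √(2 I_D / k_n) = √(2 × 1.62 / 4.87) = 0.816 V.
V_GS = 0.42 + 0.816 = 1.24 V.

V_GS = 1.24 V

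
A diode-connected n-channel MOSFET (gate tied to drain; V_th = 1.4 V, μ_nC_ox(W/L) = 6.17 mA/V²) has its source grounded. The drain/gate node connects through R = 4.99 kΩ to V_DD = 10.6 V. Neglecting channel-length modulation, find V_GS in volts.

V_GS = 2.14 V

With gate tied to drain, V_GS = V_DS ≥ V_GS − V_th, so the device is in saturation.
KCL at the drain: ½ k_n (V_GS − V_th)² = (V_DD − V_GS)/R.
Let x = V_GS − 1.4. Then 15.4 x² + x − 9.2 = 0, giving x = 0.741 V (positive root), so V_GS = 2.14 V.
I_D = (V_DD − V_GS)/R = (10.6 − 2.14) / 4.99 = 1.7 mA.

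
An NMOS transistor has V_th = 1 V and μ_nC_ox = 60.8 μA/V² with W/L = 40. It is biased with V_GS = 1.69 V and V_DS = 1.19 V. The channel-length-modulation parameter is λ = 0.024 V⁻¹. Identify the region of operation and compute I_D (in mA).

Saturation; I_D = 0.595 mA

k_n = μ_nC_ox · (W/L) = 2.432 mA/V².
V_ov = V_GS − V_th = 1.69 − 1 = 0.69 V.
Since V_DS = 1.19 V ≥ V_ov = 0.69 V, the device is in saturation.
I_D = ½ k_n V_ov² (1 + λ V_DS) = 0.5 × 2.432 × 0.69² × (1 + 0.024 × 1.19) = 0.595 mA.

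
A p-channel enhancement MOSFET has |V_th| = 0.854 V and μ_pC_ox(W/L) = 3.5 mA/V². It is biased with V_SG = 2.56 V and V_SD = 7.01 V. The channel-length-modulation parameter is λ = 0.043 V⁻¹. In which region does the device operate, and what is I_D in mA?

V_ov = V_SG − |V_th| = 2.56 − 0.854 = 1.71 V.
Since V_SD = 7.01 V ≥ V_ov = 1.71 V, the device is in saturation.
I_D = ½ k_p V_ov² (1 + λ V_SD) = 0.5 × 3.5 × 1.71² × (1 + 0.043 × 7.01) = 6.63 mA.

Saturation; I_D = 6.63 mA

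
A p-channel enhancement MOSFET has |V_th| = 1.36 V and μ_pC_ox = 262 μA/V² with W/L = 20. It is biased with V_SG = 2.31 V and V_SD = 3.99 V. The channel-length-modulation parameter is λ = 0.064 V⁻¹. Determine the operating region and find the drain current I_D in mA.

k_p = μ_pC_ox · (W/L) = 5.24 mA/V².
V_ov = V_SG − |V_th| = 2.31 − 1.36 = 0.95 V.
Since V_SD = 3.99 V ≥ V_ov = 0.95 V, the device is in saturation.
I_D = ½ k_p V_ov² (1 + λ V_SD) = 0.5 × 5.24 × 0.95² × (1 + 0.064 × 3.99) = 2.97 mA.

Saturation; I_D = 2.97 mA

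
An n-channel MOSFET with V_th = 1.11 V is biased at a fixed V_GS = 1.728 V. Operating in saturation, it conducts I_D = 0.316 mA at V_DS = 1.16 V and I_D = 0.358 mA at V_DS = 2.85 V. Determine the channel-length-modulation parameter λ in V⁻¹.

λ = 0.0865 V⁻¹

With V_GS fixed, I_D ∝ (1 + λ V_DS) in saturation, so I_D2/I_D1 = (1 + λ V_DS2)/(1 + λ V_DS1).
0.358/0.316 = 1.133 = (1 + 2.85 λ)/(1 + 1.16 λ).
Solving: λ (I_D1 V_DS2 − I_D2 V_DS1) = I_D2 − I_D1, so λ = (0.358 − 0.316) / (0.316 × 2.85 − 0.358 × 1.16) = 0.042 / 0.485 = 0.0865 V⁻¹.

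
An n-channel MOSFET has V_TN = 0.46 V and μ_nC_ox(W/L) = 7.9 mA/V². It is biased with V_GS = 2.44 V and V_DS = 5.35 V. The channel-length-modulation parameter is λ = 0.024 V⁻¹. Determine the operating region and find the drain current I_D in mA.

V_ov = V_GS − V_TN = 2.44 − 0.46 = 1.98 V.
Since V_DS = 5.35 V ≥ V_ov = 1.98 V, the device is in saturation.
I_D = ½ k_n V_ov² (1 + λ V_DS) = 0.5 × 7.9 × 1.98² × (1 + 0.024 × 5.35) = 17.5 mA.

Saturation; I_D = 17.5 mA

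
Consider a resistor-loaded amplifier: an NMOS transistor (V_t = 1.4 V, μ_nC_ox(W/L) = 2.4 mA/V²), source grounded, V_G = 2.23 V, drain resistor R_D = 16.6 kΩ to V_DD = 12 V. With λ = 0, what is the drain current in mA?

I_D = 0.693 mA

V_GS = V_G = 2.23 V, so V_ov = 2.23 − 1.4 = 0.83 V.
Assume saturation: I_D = ½ k_n V_ov² = 0.5 × 2.4 × 0.83² = 0.827 mA, giving V_DS = V_DD − I_D R_D = 12 − 0.827 × 16.6 = -1.72 V.
But -1.72 V < V_ov = 0.83 V, so the device is actually in triode.
In triode I_D = k_n[V_ov V_DS − ½ V_DS²] and I_D = (V_DD − V_DS)/R_D. Equating: 19.9 V_DS² − 34.07 V_DS + 12 = 0, giving V_DS = 0.496 V (the root below V_ov).
I_D = (12 − 0.496) / 16.6 = 0.693 mA.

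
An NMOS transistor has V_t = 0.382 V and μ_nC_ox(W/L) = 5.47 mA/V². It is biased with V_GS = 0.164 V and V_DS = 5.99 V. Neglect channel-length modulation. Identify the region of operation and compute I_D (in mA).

Cutoff; I_D = 0 mA

V_GS = 0.164 V < V_t = 0.382 V, so the transistor is in cutoff.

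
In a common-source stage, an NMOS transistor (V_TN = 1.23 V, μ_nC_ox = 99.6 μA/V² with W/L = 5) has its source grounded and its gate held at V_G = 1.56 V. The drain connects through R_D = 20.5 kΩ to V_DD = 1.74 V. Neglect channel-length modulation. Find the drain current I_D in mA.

I_D = 0.0271 mA

V_GS = V_G = 1.56 V, so V_ov = 1.56 − 1.23 = 0.33 V.
k_n = μ_nC_ox · (W/L) = 0.498 mA/V².
Assume saturation: I_D = ½ k_n V_ov² = 0.5 × 0.498 × 0.33² = 0.0271 mA, giving V_DS = V_DD − I_D R_D = 1.74 − 0.0271 × 20.5 = 1.18 V.
V_DS = 1.18 V ≥ V_ov = 0.33 V, confirming saturation.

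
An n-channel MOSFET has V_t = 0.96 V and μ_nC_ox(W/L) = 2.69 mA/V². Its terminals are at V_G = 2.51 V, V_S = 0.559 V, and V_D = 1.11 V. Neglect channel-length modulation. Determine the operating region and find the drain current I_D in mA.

V_GS = V_G − V_S = 2.51 − 0.559 = 1.95 V; V_DS = V_D − V_S = 1.11 − 0.559 = 0.551 V.
V_ov = V_GS − V_t = 1.95 − 0.96 = 0.991 V.
Since V_DS = 0.551 V < V_ov = 0.991 V, the device is in the triode region.
I_D = k_n [V_ov · V_DS − ½ V_DS²] = 2.69 × [0.991 × 0.551 − 0.5 × 0.551²] = 1.06 mA.

Triode; I_D = 1.06 mA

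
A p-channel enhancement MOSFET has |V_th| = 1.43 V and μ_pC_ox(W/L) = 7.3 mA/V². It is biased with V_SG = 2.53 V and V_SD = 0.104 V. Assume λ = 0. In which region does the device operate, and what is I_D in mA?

V_ov = V_SG − |V_th| = 2.53 − 1.43 = 1.1 V.
Since V_SD = 0.104 V < V_ov = 1.1 V, the device is in the triode region.
I_D = k_p [V_ov · V_SD − ½ V_SD²] = 7.3 × [1.1 × 0.104 − 0.5 × 0.104²] = 0.796 mA.

Triode; I_D = 0.796 mA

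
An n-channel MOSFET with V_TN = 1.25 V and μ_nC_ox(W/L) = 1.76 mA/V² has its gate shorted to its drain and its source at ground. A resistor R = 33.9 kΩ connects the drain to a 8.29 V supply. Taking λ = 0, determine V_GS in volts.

V_GS = 1.72 V

With gate tied to drain, V_GS = V_DS ≥ V_GS − V_TN, so the device is in saturation.
KCL at the drain: ½ k_n (V_GS − V_TN)² = (V_DD − V_GS)/R.
Let x = V_GS − 1.25. Then 29.8 x² + x − 7.04 = 0, giving x = 0.469 V (positive root), so V_GS = 1.72 V.
I_D = (V_DD − V_GS)/R = (8.29 − 1.72) / 33.9 = 0.194 mA.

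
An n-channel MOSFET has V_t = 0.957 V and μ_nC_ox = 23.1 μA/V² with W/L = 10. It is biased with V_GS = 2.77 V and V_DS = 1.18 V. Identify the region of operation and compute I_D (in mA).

Triode; I_D = 0.333 mA

k_n = μ_nC_ox · (W/L) = 0.231 mA/V².
V_ov = V_GS − V_t = 2.77 − 0.957 = 1.81 V.
Since V_DS = 1.18 V < V_ov = 1.81 V, the device is in the triode region.
I_D = k_n [V_ov · V_DS − ½ V_DS²] = 0.231 × [1.81 × 1.18 − 0.5 × 1.18²] = 0.333 mA.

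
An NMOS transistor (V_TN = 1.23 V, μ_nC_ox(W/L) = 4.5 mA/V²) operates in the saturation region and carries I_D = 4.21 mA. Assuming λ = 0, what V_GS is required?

In saturation I_D = ½ k_n (V_GS − V_TN)², so V_GS − V_TN = √(2 I_D / k_n) = √(2 × 4.21 / 4.5) = 1.37 V.
V_GS = 1.23 + 1.37 = 2.6 V.

V_GS = 2.60 V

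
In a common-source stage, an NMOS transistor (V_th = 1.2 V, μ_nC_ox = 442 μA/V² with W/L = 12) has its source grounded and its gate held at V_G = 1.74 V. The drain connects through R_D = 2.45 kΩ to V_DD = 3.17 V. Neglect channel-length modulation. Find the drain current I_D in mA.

V_GS = V_G = 1.74 V, so V_ov = 1.74 − 1.2 = 0.54 V.
k_n = μ_nC_ox · (W/L) = 5.304 mA/V².
Assume saturation: I_D = ½ k_n V_ov² = 0.5 × 5.304 × 0.54² = 0.773 mA, giving V_DS = V_DD − I_D R_D = 3.17 − 0.773 × 2.45 = 1.28 V.
V_DS = 1.28 V ≥ V_ov = 0.54 V, confirming saturation.

I_D = 0.773 mA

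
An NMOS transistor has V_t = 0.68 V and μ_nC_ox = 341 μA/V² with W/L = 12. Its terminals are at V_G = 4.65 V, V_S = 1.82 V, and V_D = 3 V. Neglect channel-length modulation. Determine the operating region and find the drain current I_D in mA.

Triode; I_D = 7.53 mA

V_GS = V_G − V_S = 4.65 − 1.82 = 2.83 V; V_DS = V_D − V_S = 3 − 1.82 = 1.18 V.
k_n = μ_nC_ox · (W/L) = 4.092 mA/V².
V_ov = V_GS − V_t = 2.83 − 0.68 = 2.15 V.
Since V_DS = 1.18 V < V_ov = 2.15 V, the device is in the triode region.
I_D = k_n [V_ov · V_DS − ½ V_DS²] = 4.092 × [2.15 × 1.18 − 0.5 × 1.18²] = 7.53 mA.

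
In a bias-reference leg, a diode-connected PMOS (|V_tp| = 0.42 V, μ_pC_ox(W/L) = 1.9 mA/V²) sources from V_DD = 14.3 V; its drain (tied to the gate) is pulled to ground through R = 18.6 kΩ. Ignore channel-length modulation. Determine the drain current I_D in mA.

I_D = 0.700 mA

With gate tied to drain, V_SG = V_SD ≥ V_SG − |V_tp|, so the device is in saturation.
KCL at the drain: ½ k_p (V_SG − |V_tp|)² = (V_DD − V_SG)/R.
Let x = V_SG − 0.42. Then 17.7 x² + x − 13.88 = 0, giving x = 0.858 V (positive root), so V_SG = 1.28 V.
I_D = (V_DD − V_SG)/R = (14.3 − 1.28) / 18.6 = 0.7 mA.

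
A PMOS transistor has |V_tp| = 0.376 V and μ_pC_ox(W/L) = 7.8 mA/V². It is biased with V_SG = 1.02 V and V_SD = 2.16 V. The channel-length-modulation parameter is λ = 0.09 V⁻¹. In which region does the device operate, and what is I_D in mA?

Saturation; I_D = 1.93 mA

V_ov = V_SG − |V_tp| = 1.02 − 0.376 = 0.644 V.
Since V_SD = 2.16 V ≥ V_ov = 0.644 V, the device is in saturation.
I_D = ½ k_p V_ov² (1 + λ V_SD) = 0.5 × 7.8 × 0.644² × (1 + 0.09 × 2.16) = 1.93 mA.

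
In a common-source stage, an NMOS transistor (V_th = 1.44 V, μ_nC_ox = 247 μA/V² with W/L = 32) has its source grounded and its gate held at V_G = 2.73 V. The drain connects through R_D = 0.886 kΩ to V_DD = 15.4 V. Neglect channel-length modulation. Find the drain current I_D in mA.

I_D = 6.58 mA

V_GS = V_G = 2.73 V, so V_ov = 2.73 − 1.44 = 1.29 V.
k_n = μ_nC_ox · (W/L) = 7.904 mA/V².
Assume saturation: I_D = ½ k_n V_ov² = 0.5 × 7.904 × 1.29² = 6.58 mA, giving V_DS = V_DD − I_D R_D = 15.4 − 6.58 × 0.886 = 9.57 V.
V_DS = 9.57 V ≥ V_ov = 1.29 V, confirming saturation.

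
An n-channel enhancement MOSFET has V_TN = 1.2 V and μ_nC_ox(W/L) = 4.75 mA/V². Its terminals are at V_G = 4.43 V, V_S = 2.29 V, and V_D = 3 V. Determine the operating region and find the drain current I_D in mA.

Triode; I_D = 1.97 mA

V_GS = V_G − V_S = 4.43 − 2.29 = 2.14 V; V_DS = V_D − V_S = 3 − 2.29 = 0.71 V.
V_ov = V_GS − V_TN = 2.14 − 1.2 = 0.94 V.
Since V_DS = 0.71 V < V_ov = 0.94 V, the device is in the triode region.
I_D = k_n [V_ov · V_DS − ½ V_DS²] = 4.75 × [0.94 × 0.71 − 0.5 × 0.71²] = 1.97 mA.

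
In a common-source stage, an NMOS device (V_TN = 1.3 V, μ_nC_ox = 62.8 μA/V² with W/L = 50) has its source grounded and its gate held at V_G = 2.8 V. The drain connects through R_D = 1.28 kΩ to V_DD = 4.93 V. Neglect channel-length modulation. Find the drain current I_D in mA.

V_GS = V_G = 2.8 V, so V_ov = 2.8 − 1.3 = 1.5 V.
k_n = μ_nC_ox · (W/L) = 3.14 mA/V².
Assume saturation: I_D = ½ k_n V_ov² = 0.5 × 3.14 × 1.5² = 3.53 mA, giving V_DS = V_DD − I_D R_D = 4.93 − 3.53 × 1.28 = 0.408 V.
But 0.408 V < V_ov = 1.5 V, so the device is actually in triode.
In triode I_D = k_n[V_ov V_DS − ½ V_DS²] and I_D = (V_DD − V_DS)/R_D. Equating: 2.01 V_DS² − 7.029 V_DS + 4.93 = 0, giving V_DS = 0.971 V (the root below V_ov).
I_D = (4.93 − 0.971) / 1.28 = 3.09 mA.

I_D = 3.09 mA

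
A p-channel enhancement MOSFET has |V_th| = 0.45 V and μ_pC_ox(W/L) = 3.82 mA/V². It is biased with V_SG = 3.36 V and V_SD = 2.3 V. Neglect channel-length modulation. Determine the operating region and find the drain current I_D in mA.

Triode; I_D = 15.5 mA

V_ov = V_SG − |V_th| = 3.36 − 0.45 = 2.91 V.
Since V_SD = 2.3 V < V_ov = 2.91 V, the device is in the triode region.
I_D = k_p [V_ov · V_SD − ½ V_SD²] = 3.82 × [2.91 × 2.3 − 0.5 × 2.3²] = 15.5 mA.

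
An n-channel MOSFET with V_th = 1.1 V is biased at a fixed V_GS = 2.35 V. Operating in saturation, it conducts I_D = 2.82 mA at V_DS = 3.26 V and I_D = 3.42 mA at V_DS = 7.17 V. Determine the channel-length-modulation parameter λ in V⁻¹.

With V_GS fixed, I_D ∝ (1 + λ V_DS) in saturation, so I_D2/I_D1 = (1 + λ V_DS2)/(1 + λ V_DS1).
3.42/2.82 = 1.213 = (1 + 7.17 λ)/(1 + 3.26 λ).
Solving: λ (I_D1 V_DS2 − I_D2 V_DS1) = I_D2 − I_D1, so λ = (3.42 − 2.82) / (2.82 × 7.17 − 3.42 × 3.26) = 0.6 / 9.07 = 0.0662 V⁻¹.

λ = 0.0662 V⁻¹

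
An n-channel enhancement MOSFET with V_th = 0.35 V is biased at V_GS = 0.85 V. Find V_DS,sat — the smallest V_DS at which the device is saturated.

V_DS,sat = 0.500 V

The boundary between triode and saturation is V_DS = V_GS − V_th = V_ov.
V_ov = 0.85 − 0.35 = 0.5 V.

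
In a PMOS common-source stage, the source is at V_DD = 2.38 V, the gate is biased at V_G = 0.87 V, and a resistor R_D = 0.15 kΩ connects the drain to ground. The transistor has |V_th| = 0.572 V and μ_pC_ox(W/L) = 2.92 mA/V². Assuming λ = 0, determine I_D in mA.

V_SG = V_DD − V_G = 2.38 − 0.87 = 1.51 V, so V_ov = 1.51 − 0.572 = 0.938 V.
Assume saturation: I_D = ½ k_p V_ov² = 0.5 × 2.92 × 0.938² = 1.28 mA, giving V_SD = V_DD − I_D R_D = 2.38 − 1.28 × 0.15 = 2.19 V.
V_SD = 2.19 V ≥ V_ov = 0.938 V, confirming saturation.

I_D = 1.28 mA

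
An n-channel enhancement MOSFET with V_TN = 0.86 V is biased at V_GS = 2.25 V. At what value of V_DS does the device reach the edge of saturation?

V_DS,sat = 1.39 V

The boundary between triode and saturation is V_DS = V_GS − V_TN = V_ov.
V_ov = 2.25 − 0.86 = 1.39 V.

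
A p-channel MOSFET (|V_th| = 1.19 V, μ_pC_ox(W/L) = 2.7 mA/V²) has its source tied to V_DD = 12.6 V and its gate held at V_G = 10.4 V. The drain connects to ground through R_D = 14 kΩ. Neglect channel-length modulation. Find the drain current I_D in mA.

I_D = 0.872 mA

V_SG = V_DD − V_G = 12.6 − 10.4 = 2.2 V, so V_ov = 2.2 − 1.19 = 1.01 V.
Assume saturation: I_D = ½ k_p V_ov² = 0.5 × 2.7 × 1.01² = 1.38 mA, giving V_SD = V_DD − I_D R_D = 12.6 − 1.38 × 14 = -6.68 V.
But -6.68 V < V_ov = 1.01 V, so the device is actually in triode.
In triode I_D = k_p[V_ov V_SD − ½ V_SD²] and I_D = (V_DD − V_SD)/R_D. Equating: 18.9 V_SD² − 39.18 V_SD + 12.6 = 0, giving V_SD = 0.398 V (the root below V_ov).
I_D = (12.6 − 0.398) / 14 = 0.872 mA.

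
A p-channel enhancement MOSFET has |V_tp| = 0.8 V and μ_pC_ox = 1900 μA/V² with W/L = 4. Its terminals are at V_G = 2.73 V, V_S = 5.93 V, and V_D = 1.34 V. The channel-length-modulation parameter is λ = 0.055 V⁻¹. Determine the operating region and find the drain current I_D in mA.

Saturation; I_D = 27.4 mA

V_SG = V_S − V_G = 5.93 − 2.73 = 3.2 V; V_SD = V_S − V_D = 5.93 − 1.34 = 4.59 V.
k_p = μ_pC_ox · (W/L) = 7.6 mA/V².
V_ov = V_SG − |V_tp| = 3.2 − 0.8 = 2.4 V.
Since V_SD = 4.59 V ≥ V_ov = 2.4 V, the device is in saturation.
I_D = ½ k_p V_ov² (1 + λ V_SD) = 0.5 × 7.6 × 2.4² × (1 + 0.055 × 4.59) = 27.4 mA.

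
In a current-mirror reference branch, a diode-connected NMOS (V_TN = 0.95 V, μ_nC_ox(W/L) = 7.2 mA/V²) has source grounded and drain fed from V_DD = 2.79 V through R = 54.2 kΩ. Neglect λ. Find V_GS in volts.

V_GS = 1.04 V

With gate tied to drain, V_GS = V_DS ≥ V_GS − V_TN, so the device is in saturation.
KCL at the drain: ½ k_n (V_GS − V_TN)² = (V_DD − V_GS)/R.
Let x = V_GS − 0.95. Then 195 x² + x − 1.84 = 0, giving x = 0.0946 V (positive root), so V_GS = 1.04 V.
I_D = (V_DD − V_GS)/R = (2.79 − 1.04) / 54.2 = 0.0322 mA.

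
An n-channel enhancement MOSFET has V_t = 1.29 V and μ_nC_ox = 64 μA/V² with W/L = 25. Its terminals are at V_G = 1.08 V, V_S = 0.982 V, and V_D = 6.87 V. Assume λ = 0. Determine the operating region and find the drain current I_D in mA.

V_GS = V_G − V_S = 1.08 − 0.982 = 0.098 V; V_DS = V_D − V_S = 6.87 − 0.982 = 5.89 V.
V_GS = 0.098 V < V_t = 1.29 V, so the transistor is in cutoff.

Cutoff; I_D = 0 mA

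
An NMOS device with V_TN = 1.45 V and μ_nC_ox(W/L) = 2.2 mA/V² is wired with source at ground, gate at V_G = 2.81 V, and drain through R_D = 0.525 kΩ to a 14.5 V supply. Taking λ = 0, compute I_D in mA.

V_GS = V_G = 2.81 V, so V_ov = 2.81 − 1.45 = 1.36 V.
Assume saturation: I_D = ½ k_n V_ov² = 0.5 × 2.2 × 1.36² = 2.03 mA, giving V_DS = V_DD − I_D R_D = 14.5 − 2.03 × 0.525 = 13.4 V.
V_DS = 13.4 V ≥ V_ov = 1.36 V, confirming saturation.

I_D = 2.03 mA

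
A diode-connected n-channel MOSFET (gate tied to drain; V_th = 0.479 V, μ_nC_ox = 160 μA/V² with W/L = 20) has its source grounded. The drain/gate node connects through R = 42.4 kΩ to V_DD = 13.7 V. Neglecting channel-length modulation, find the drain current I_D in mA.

I_D = 0.302 mA

With gate tied to drain, V_GS = V_DS ≥ V_GS − V_th, so the device is in saturation.
k_n = μ_nC_ox · (W/L) = 3.2 mA/V².
KCL at the drain: ½ k_n (V_GS − V_th)² = (V_DD − V_GS)/R.
Let x = V_GS − 0.479. Then 67.8 x² + x − 13.22 = 0, giving x = 0.434 V (positive root), so V_GS = 0.913 V.
I_D = (V_DD − V_GS)/R = (13.7 − 0.913) / 42.4 = 0.302 mA.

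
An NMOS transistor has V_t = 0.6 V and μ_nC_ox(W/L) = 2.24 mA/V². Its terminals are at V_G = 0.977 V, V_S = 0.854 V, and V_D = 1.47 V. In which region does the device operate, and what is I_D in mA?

V_GS = V_G − V_S = 0.977 − 0.854 = 0.123 V; V_DS = V_D − V_S = 1.47 − 0.854 = 0.616 V.
V_GS = 0.123 V < V_t = 0.6 V, so the transistor is in cutoff.

Cutoff; I_D = 0 mA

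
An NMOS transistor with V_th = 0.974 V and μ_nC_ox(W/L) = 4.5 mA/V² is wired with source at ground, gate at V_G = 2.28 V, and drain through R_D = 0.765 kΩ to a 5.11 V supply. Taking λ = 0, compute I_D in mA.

V_GS = V_G = 2.28 V, so V_ov = 2.28 − 0.974 = 1.31 V.
Assume saturation: I_D = ½ k_n V_ov² = 0.5 × 4.5 × 1.31² = 3.84 mA, giving V_DS = V_DD − I_D R_D = 5.11 − 3.84 × 0.765 = 2.17 V.
V_DS = 2.17 V ≥ V_ov = 1.31 V, confirming saturation.

I_D = 3.84 mA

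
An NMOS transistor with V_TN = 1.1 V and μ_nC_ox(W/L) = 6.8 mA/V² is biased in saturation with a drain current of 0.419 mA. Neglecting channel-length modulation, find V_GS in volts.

V_GS = 1.45 V

In saturation I_D = ½ k_n (V_GS − V_TN)², so V_GS − V_TN = √(2 I_D / k_n) = √(2 × 0.419 / 6.8) = 0.351 V.
V_GS = 1.1 + 0.351 = 1.45 V.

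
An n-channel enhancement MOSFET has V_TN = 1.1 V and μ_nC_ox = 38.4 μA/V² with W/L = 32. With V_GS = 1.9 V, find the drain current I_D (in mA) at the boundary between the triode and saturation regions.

At the boundary V_DS = V_ov = V_GS − V_TN = 1.9 − 1.1 = 0.8 V.
k_n = μ_nC_ox · (W/L) = 1.229 mA/V².
I_D = ½ k_n V_ov² = 0.5 × 1.229 × 0.8² = 0.393 mA.

I_D = 0.393 mA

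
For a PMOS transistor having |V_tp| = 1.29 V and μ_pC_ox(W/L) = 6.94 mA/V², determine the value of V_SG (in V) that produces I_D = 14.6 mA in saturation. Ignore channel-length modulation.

In saturation I_D = ½ k_p (V_SG − |V_tp|)², so V_SG − |V_tp| = √(2 I_D / k_p) = √(2 × 14.6 / 6.94) = 2.05 V.
V_SG = 1.29 + 2.05 = 3.34 V.

V_SG = 3.34 V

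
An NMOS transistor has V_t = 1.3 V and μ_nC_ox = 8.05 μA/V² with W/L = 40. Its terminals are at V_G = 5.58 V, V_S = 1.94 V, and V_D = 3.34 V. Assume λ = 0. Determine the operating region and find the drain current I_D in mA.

V_GS = V_G − V_S = 5.58 − 1.94 = 3.64 V; V_DS = V_D − V_S = 3.34 − 1.94 = 1.4 V.
k_n = μ_nC_ox · (W/L) = 0.322 mA/V².
V_ov = V_GS − V_t = 3.64 − 1.3 = 2.34 V.
Since V_DS = 1.4 V < V_ov = 2.34 V, the device is in the triode region.
I_D = k_n [V_ov · V_DS − ½ V_DS²] = 0.322 × [2.34 × 1.4 − 0.5 × 1.4²] = 0.739 mA.

Triode; I_D = 0.739 mA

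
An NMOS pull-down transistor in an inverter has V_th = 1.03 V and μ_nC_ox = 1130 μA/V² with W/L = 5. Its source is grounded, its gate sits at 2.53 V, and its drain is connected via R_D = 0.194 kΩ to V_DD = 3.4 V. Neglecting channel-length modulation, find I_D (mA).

I_D = 6.36 mA

V_GS = V_G = 2.53 V, so V_ov = 2.53 − 1.03 = 1.5 V.
k_n = μ_nC_ox · (W/L) = 5.65 mA/V².
Assume saturation: I_D = ½ k_n V_ov² = 0.5 × 5.65 × 1.5² = 6.36 mA, giving V_DS = V_DD − I_D R_D = 3.4 − 6.36 × 0.194 = 2.17 V.
V_DS = 2.17 V ≥ V_ov = 1.5 V, confirming saturation.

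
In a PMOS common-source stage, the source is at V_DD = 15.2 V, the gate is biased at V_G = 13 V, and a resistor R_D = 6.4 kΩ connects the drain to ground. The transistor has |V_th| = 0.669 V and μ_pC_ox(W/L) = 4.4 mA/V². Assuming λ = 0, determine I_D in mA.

I_D = 2.31 mA

V_SG = V_DD − V_G = 15.2 − 13 = 2.2 V, so V_ov = 2.2 − 0.669 = 1.53 V.
Assume saturation: I_D = ½ k_p V_ov² = 0.5 × 4.4 × 1.53² = 5.16 mA, giving V_SD = V_DD − I_D R_D = 15.2 − 5.16 × 6.4 = -17.8 V.
But -17.8 V < V_ov = 1.53 V, so the device is actually in triode.
In triode I_D = k_p[V_ov V_SD − ½ V_SD²] and I_D = (V_DD − V_SD)/R_D. Equating: 14.1 V_SD² − 44.11 V_SD + 15.2 = 0, giving V_SD = 0.394 V (the root below V_ov).
I_D = (15.2 − 0.394) / 6.4 = 2.31 mA.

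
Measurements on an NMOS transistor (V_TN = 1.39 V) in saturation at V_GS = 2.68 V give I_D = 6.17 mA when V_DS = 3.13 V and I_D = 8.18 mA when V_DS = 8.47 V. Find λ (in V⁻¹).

With V_GS fixed, I_D ∝ (1 + λ V_DS) in saturation, so I_D2/I_D1 = (1 + λ V_DS2)/(1 + λ V_DS1).
8.18/6.17 = 1.326 = (1 + 8.47 λ)/(1 + 3.13 λ).
Solving: λ (I_D1 V_DS2 − I_D2 V_DS1) = I_D2 − I_D1, so λ = (8.18 − 6.17) / (6.17 × 8.47 − 8.18 × 3.13) = 2.01 / 26.7 = 0.0754 V⁻¹.

λ = 0.0754 V⁻¹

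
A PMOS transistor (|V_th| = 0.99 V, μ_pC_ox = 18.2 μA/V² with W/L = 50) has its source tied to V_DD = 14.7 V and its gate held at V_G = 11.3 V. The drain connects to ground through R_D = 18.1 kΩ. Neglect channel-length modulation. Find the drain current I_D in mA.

I_D = 0.790 mA

V_SG = V_DD − V_G = 14.7 − 11.3 = 3.4 V, so V_ov = 3.4 − 0.99 = 2.41 V.
k_p = μ_pC_ox · (W/L) = 0.91 mA/V².
Assume saturation: I_D = ½ k_p V_ov² = 0.5 × 0.91 × 2.41² = 2.64 mA, giving V_SD = V_DD − I_D R_D = 14.7 − 2.64 × 18.1 = -33.1 V.
But -33.1 V < V_ov = 2.41 V, so the device is actually in triode.
In triode I_D = k_p[V_ov V_SD − ½ V_SD²] and I_D = (V_DD − V_SD)/R_D. Equating: 8.24 V_SD² − 40.7 V_SD + 14.7 = 0, giving V_SD = 0.392 V (the root below V_ov).
I_D = (14.7 − 0.392) / 18.1 = 0.79 mA.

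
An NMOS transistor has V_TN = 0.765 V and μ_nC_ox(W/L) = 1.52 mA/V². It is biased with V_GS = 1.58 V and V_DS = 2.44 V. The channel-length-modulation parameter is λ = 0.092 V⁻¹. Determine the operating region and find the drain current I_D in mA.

V_ov = V_GS − V_TN = 1.58 − 0.765 = 0.815 V.
Since V_DS = 2.44 V ≥ V_ov = 0.815 V, the device is in saturation.
I_D = ½ k_n V_ov² (1 + λ V_DS) = 0.5 × 1.52 × 0.815² × (1 + 0.092 × 2.44) = 0.618 mA.

Saturation; I_D = 0.618 mA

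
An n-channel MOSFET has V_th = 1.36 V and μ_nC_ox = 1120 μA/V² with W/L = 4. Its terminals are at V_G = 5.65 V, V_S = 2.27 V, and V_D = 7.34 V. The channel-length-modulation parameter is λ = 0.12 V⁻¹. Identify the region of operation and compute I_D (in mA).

Saturation; I_D = 14.7 mA

V_GS = V_G − V_S = 5.65 − 2.27 = 3.38 V; V_DS = V_D − V_S = 7.34 − 2.27 = 5.07 V.
k_n = μ_nC_ox · (W/L) = 4.48 mA/V².
V_ov = V_GS − V_th = 3.38 − 1.36 = 2.02 V.
Since V_DS = 5.07 V ≥ V_ov = 2.02 V, the device is in saturation.
I_D = ½ k_n V_ov² (1 + λ V_DS) = 0.5 × 4.48 × 2.02² × (1 + 0.12 × 5.07) = 14.7 mA.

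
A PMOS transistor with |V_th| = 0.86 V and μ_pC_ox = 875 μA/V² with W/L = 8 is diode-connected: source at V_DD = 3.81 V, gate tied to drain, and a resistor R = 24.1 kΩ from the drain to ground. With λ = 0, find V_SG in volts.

V_SG = 1.04 V

With gate tied to drain, V_SG = V_SD ≥ V_SG − |V_th|, so the device is in saturation.
k_p = μ_pC_ox · (W/L) = 7 mA/V².
KCL at the drain: ½ k_p (V_SG − |V_th|)² = (V_DD − V_SG)/R.
Let x = V_SG − 0.86. Then 84.4 x² + x − 2.95 = 0, giving x = 0.181 V (positive root), so V_SG = 1.04 V.
I_D = (V_DD − V_SG)/R = (3.81 − 1.04) / 24.1 = 0.115 mA.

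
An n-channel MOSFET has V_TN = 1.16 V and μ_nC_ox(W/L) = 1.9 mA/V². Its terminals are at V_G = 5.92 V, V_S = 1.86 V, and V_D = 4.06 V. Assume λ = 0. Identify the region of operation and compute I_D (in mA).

V_GS = V_G − V_S = 5.92 − 1.86 = 4.06 V; V_DS = V_D − V_S = 4.06 − 1.86 = 2.2 V.
V_ov = V_GS − V_TN = 4.06 − 1.16 = 2.9 V.
Since V_DS = 2.2 V < V_ov = 2.9 V, the device is in the triode region.
I_D = k_n [V_ov · V_DS − ½ V_DS²] = 1.9 × [2.9 × 2.2 − 0.5 × 2.2²] = 7.52 mA.

Triode; I_D = 7.52 mA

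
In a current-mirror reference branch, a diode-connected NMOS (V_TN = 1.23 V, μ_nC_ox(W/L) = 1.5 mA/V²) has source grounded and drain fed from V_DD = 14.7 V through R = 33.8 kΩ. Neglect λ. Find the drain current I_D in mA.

With gate tied to drain, V_GS = V_DS ≥ V_GS − V_TN, so the device is in saturation.
KCL at the drain: ½ k_n (V_GS − V_TN)² = (V_DD − V_GS)/R.
Let x = V_GS − 1.23. Then 25.3 x² + x − 13.47 = 0, giving x = 0.709 V (positive root), so V_GS = 1.94 V.
I_D = (V_DD − V_GS)/R = (14.7 − 1.94) / 33.8 = 0.378 mA.

I_D = 0.378 mA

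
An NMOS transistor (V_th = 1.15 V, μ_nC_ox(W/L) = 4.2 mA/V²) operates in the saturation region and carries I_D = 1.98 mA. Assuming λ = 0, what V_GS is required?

V_GS = 2.12 V

In saturation I_D = ½ k_n (V_GS − V_th)², so V_GS − V_th = √(2 I_D / k_n) = √(2 × 1.98 / 4.2) = 0.971 V.
V_GS = 1.15 + 0.971 = 2.12 V.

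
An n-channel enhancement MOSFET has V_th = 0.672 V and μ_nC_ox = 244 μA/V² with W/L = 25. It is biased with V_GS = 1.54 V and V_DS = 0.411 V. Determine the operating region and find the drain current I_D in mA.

k_n = μ_nC_ox · (W/L) = 6.1 mA/V².
V_ov = V_GS − V_th = 1.54 − 0.672 = 0.868 V.
Since V_DS = 0.411 V < V_ov = 0.868 V, the device is in the triode region.
I_D = k_n [V_ov · V_DS − ½ V_DS²] = 6.1 × [0.868 × 0.411 − 0.5 × 0.411²] = 1.66 mA.

Triode; I_D = 1.66 mA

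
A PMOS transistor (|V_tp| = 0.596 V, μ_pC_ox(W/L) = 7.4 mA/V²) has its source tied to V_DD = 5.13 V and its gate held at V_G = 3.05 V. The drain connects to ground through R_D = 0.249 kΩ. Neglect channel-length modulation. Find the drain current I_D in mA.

V_SG = V_DD − V_G = 5.13 − 3.05 = 2.08 V, so V_ov = 2.08 − 0.596 = 1.48 V.
Assume saturation: I_D = ½ k_p V_ov² = 0.5 × 7.4 × 1.48² = 8.15 mA, giving V_SD = V_DD − I_D R_D = 5.13 − 8.15 × 0.249 = 3.1 V.
V_SD = 3.1 V ≥ V_ov = 1.48 V, confirming saturation.

I_D = 8.15 mA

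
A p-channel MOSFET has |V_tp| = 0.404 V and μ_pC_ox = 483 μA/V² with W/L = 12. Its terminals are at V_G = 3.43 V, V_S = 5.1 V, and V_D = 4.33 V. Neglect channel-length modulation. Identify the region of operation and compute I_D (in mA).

V_SG = V_S − V_G = 5.1 − 3.43 = 1.67 V; V_SD = V_S − V_D = 5.1 − 4.33 = 0.77 V.
k_p = μ_pC_ox · (W/L) = 5.796 mA/V².
V_ov = V_SG − |V_tp| = 1.67 − 0.404 = 1.27 V.
Since V_SD = 0.77 V < V_ov = 1.27 V, the device is in the triode region.
I_D = k_p [V_ov · V_SD − ½ V_SD²] = 5.796 × [1.27 × 0.77 − 0.5 × 0.77²] = 3.93 mA.

Triode; I_D = 3.93 mA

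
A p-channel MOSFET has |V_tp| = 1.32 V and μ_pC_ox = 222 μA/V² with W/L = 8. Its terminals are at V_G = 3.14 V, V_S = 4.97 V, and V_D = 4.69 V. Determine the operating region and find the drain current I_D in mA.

V_SG = V_S − V_G = 4.97 − 3.14 = 1.83 V; V_SD = V_S − V_D = 4.97 − 4.69 = 0.28 V.
k_p = μ_pC_ox · (W/L) = 1.776 mA/V².
V_ov = V_SG − |V_tp| = 1.83 − 1.32 = 0.51 V.
Since V_SD = 0.28 V < V_ov = 0.51 V, the device is in the triode region.
I_D = k_p [V_ov · V_SD − ½ V_SD²] = 1.776 × [0.51 × 0.28 − 0.5 × 0.28²] = 0.184 mA.

Triode; I_D = 0.184 mA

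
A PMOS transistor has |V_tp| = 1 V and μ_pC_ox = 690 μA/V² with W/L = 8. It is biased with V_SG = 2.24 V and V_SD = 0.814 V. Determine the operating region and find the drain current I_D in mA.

Triode; I_D = 3.74 mA

k_p = μ_pC_ox · (W/L) = 5.52 mA/V².
V_ov = V_SG − |V_tp| = 2.24 − 1 = 1.24 V.
Since V_SD = 0.814 V < V_ov = 1.24 V, the device is in the triode region.
I_D = k_p [V_ov · V_SD − ½ V_SD²] = 5.52 × [1.24 × 0.814 − 0.5 × 0.814²] = 3.74 mA.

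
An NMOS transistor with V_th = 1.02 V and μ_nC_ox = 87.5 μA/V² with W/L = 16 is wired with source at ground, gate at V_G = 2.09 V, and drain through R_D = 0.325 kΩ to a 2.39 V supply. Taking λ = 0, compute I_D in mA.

I_D = 0.801 mA

V_GS = V_G = 2.09 V, so V_ov = 2.09 − 1.02 = 1.07 V.
k_n = μ_nC_ox · (W/L) = 1.4 mA/V².
Assume saturation: I_D = ½ k_n V_ov² = 0.5 × 1.4 × 1.07² = 0.801 mA, giving V_DS = V_DD − I_D R_D = 2.39 − 0.801 × 0.325 = 2.13 V.
V_DS = 2.13 V ≥ V_ov = 1.07 V, confirming saturation.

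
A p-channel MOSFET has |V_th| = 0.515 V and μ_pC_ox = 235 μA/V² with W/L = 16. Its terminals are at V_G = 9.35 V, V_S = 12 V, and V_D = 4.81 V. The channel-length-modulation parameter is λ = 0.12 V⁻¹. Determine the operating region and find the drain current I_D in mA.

Saturation; I_D = 16.0 mA

V_SG = V_S − V_G = 12 − 9.35 = 2.65 V; V_SD = V_S − V_D = 12 − 4.81 = 7.19 V.
k_p = μ_pC_ox · (W/L) = 3.76 mA/V².
V_ov = V_SG − |V_th| = 2.65 − 0.515 = 2.14 V.
Since V_SD = 7.19 V ≥ V_ov = 2.14 V, the device is in saturation.
I_D = ½ k_p V_ov² (1 + λ V_SD) = 0.5 × 3.76 × 2.14² × (1 + 0.12 × 7.19) = 16 mA.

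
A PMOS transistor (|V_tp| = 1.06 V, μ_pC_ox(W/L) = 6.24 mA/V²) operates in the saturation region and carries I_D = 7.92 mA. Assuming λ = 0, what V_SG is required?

In saturation I_D = ½ k_p (V_SG − |V_tp|)², so V_SG − |V_tp| = √(2 I_D / k_p) = √(2 × 7.92 / 6.24) = 1.59 V.
V_SG = 1.06 + 1.59 = 2.65 V.

V_SG = 2.65 V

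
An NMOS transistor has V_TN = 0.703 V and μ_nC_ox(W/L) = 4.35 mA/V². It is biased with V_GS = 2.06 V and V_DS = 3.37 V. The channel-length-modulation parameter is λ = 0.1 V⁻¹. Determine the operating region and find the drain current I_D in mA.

Saturation; I_D = 5.35 mA

V_ov = V_GS − V_TN = 2.06 − 0.703 = 1.36 V.
Since V_DS = 3.37 V ≥ V_ov = 1.36 V, the device is in saturation.
I_D = ½ k_n V_ov² (1 + λ V_DS) = 0.5 × 4.35 × 1.36² × (1 + 0.1 × 3.37) = 5.35 mA.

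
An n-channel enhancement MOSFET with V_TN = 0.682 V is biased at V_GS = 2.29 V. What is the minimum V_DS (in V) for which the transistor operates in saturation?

V_DS,sat = 1.61 V

The boundary between triode and saturation is V_DS = V_GS − V_TN = V_ov.
V_ov = 2.29 − 0.682 = 1.61 V.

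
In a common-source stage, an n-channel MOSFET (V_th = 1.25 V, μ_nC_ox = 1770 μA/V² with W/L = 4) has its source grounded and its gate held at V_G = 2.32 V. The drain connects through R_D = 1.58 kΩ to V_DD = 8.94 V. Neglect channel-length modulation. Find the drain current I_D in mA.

V_GS = V_G = 2.32 V, so V_ov = 2.32 − 1.25 = 1.07 V.
k_n = μ_nC_ox · (W/L) = 7.08 mA/V².
Assume saturation: I_D = ½ k_n V_ov² = 0.5 × 7.08 × 1.07² = 4.05 mA, giving V_DS = V_DD − I_D R_D = 8.94 − 4.05 × 1.58 = 2.54 V.
V_DS = 2.54 V ≥ V_ov = 1.07 V, confirming saturation.

I_D = 4.05 mA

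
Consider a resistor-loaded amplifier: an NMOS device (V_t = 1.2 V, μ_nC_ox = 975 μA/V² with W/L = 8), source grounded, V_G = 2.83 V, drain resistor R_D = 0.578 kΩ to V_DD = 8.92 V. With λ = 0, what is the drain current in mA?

I_D = 10.4 mA

V_GS = V_G = 2.83 V, so V_ov = 2.83 − 1.2 = 1.63 V.
k_n = μ_nC_ox · (W/L) = 7.8 mA/V².
Assume saturation: I_D = ½ k_n V_ov² = 0.5 × 7.8 × 1.63² = 10.4 mA, giving V_DS = V_DD − I_D R_D = 8.92 − 10.4 × 0.578 = 2.93 V.
V_DS = 2.93 V ≥ V_ov = 1.63 V, confirming saturation.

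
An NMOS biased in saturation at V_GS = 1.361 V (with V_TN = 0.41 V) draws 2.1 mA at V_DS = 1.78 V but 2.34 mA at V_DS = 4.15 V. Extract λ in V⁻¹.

λ = 0.0527 V⁻¹

With V_GS fixed, I_D ∝ (1 + λ V_DS) in saturation, so I_D2/I_D1 = (1 + λ V_DS2)/(1 + λ V_DS1).
2.34/2.1 = 1.114 = (1 + 4.15 λ)/(1 + 1.78 λ).
Solving: λ (I_D1 V_DS2 − I_D2 V_DS1) = I_D2 − I_D1, so λ = (2.34 − 2.1) / (2.1 × 4.15 − 2.34 × 1.78) = 0.24 / 4.55 = 0.0527 V⁻¹.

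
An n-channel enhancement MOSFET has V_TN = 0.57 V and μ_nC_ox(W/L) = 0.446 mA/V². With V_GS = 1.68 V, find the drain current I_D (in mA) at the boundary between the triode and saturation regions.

At the boundary V_DS = V_ov = V_GS − V_TN = 1.68 − 0.57 = 1.11 V.
I_D = ½ k_n V_ov² = 0.5 × 0.446 × 1.11² = 0.275 mA.

I_D = 0.275 mA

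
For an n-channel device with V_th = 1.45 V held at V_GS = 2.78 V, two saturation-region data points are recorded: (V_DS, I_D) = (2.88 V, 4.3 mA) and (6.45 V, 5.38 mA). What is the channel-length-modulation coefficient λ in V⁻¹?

λ = 0.0882 V⁻¹

With V_GS fixed, I_D ∝ (1 + λ V_DS) in saturation, so I_D2/I_D1 = (1 + λ V_DS2)/(1 + λ V_DS1).
5.38/4.3 = 1.251 = (1 + 6.45 λ)/(1 + 2.88 λ).
Solving: λ (I_D1 V_DS2 − I_D2 V_DS1) = I_D2 − I_D1, so λ = (5.38 − 4.3) / (4.3 × 6.45 − 5.38 × 2.88) = 1.08 / 12.2 = 0.0882 V⁻¹.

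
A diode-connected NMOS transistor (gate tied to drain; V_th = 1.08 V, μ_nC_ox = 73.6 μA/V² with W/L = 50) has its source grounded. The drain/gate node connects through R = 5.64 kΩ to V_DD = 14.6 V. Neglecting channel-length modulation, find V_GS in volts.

With gate tied to drain, V_GS = V_DS ≥ V_GS − V_th, so the device is in saturation.
k_n = μ_nC_ox · (W/L) = 3.68 mA/V².
KCL at the drain: ½ k_n (V_GS − V_th)² = (V_DD − V_GS)/R.
Let x = V_GS − 1.08. Then 10.4 x² + x − 13.52 = 0, giving x = 1.09 V (positive root), so V_GS = 2.17 V.
I_D = (V_DD − V_GS)/R = (14.6 − 2.17) / 5.64 = 2.2 mA.

V_GS = 2.17 V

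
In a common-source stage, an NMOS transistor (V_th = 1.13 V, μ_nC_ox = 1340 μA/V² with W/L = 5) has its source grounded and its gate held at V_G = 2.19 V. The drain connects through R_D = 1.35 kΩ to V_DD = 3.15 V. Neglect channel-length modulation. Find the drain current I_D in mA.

V_GS = V_G = 2.19 V, so V_ov = 2.19 − 1.13 = 1.06 V.
k_n = μ_nC_ox · (W/L) = 6.7 mA/V².
Assume saturation: I_D = ½ k_n V_ov² = 0.5 × 6.7 × 1.06² = 3.76 mA, giving V_DS = V_DD − I_D R_D = 3.15 − 3.76 × 1.35 = -1.93 V.
But -1.93 V < V_ov = 1.06 V, so the device is actually in triode.
In triode I_D = k_n[V_ov V_DS − ½ V_DS²] and I_D = (V_DD − V_DS)/R_D. Equating: 4.52 V_DS² − 10.59 V_DS + 3.15 = 0, giving V_DS = 0.35 V (the root below V_ov).
I_D = (3.15 − 0.35) / 1.35 = 2.07 mA.

I_D = 2.07 mA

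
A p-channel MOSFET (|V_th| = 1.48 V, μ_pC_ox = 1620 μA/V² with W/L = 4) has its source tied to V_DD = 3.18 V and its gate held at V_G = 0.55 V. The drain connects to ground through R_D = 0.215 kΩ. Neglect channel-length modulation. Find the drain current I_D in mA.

V_SG = V_DD − V_G = 3.18 − 0.55 = 2.63 V, so V_ov = 2.63 − 1.48 = 1.15 V.
k_p = μ_pC_ox · (W/L) = 6.48 mA/V².
Assume saturation: I_D = ½ k_p V_ov² = 0.5 × 6.48 × 1.15² = 4.28 mA, giving V_SD = V_DD − I_D R_D = 3.18 − 4.28 × 0.215 = 2.26 V.
V_SD = 2.26 V ≥ V_ov = 1.15 V, confirming saturation.

I_D = 4.28 mA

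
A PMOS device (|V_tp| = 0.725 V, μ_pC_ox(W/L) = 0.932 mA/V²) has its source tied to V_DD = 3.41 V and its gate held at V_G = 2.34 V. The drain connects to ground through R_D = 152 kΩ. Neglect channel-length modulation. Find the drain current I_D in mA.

I_D = 0.0219 mA

V_SG = V_DD − V_G = 3.41 − 2.34 = 1.07 V, so V_ov = 1.07 − 0.725 = 0.345 V.
Assume saturation: I_D = ½ k_p V_ov² = 0.5 × 0.932 × 0.345² = 0.0555 mA, giving V_SD = V_DD − I_D R_D = 3.41 − 0.0555 × 152 = -5.02 V.
But -5.02 V < V_ov = 0.345 V, so the device is actually in triode.
In triode I_D = k_p[V_ov V_SD − ½ V_SD²] and I_D = (V_DD − V_SD)/R_D. Equating: 70.8 V_SD² − 49.87 V_SD + 3.41 = 0, giving V_SD = 0.0767 V (the root below V_ov).
I_D = (3.41 − 0.0767) / 152 = 0.0219 mA.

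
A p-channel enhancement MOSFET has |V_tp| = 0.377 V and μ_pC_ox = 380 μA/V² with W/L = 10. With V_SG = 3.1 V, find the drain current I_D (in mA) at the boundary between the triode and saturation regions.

At the boundary V_SD = V_ov = V_SG − |V_tp| = 3.1 − 0.377 = 2.72 V.
k_p = μ_pC_ox · (W/L) = 3.8 mA/V².
I_D = ½ k_p V_ov² = 0.5 × 3.8 × 2.72² = 14.1 mA.

I_D = 14.1 mA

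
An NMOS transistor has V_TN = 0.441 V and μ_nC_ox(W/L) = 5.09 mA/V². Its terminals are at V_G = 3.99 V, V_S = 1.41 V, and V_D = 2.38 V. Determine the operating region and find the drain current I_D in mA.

Triode; I_D = 8.17 mA

V_GS = V_G − V_S = 3.99 − 1.41 = 2.58 V; V_DS = V_D − V_S = 2.38 − 1.41 = 0.97 V.
V_ov = V_GS − V_TN = 2.58 − 0.441 = 2.14 V.
Since V_DS = 0.97 V < V_ov = 2.14 V, the device is in the triode region.
I_D = k_n [V_ov · V_DS − ½ V_DS²] = 5.09 × [2.14 × 0.97 − 0.5 × 0.97²] = 8.17 mA.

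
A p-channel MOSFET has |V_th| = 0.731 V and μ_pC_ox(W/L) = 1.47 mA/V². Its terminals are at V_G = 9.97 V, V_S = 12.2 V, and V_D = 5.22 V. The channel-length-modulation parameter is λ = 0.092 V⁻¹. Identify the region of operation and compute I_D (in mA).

Saturation; I_D = 2.71 mA

V_SG = V_S − V_G = 12.2 − 9.97 = 2.23 V; V_SD = V_S − V_D = 12.2 − 5.22 = 6.98 V.
V_ov = V_SG − |V_th| = 2.23 − 0.731 = 1.5 V.
Since V_SD = 6.98 V ≥ V_ov = 1.5 V, the device is in saturation.
I_D = ½ k_p V_ov² (1 + λ V_SD) = 0.5 × 1.47 × 1.5² × (1 + 0.092 × 6.98) = 2.71 mA.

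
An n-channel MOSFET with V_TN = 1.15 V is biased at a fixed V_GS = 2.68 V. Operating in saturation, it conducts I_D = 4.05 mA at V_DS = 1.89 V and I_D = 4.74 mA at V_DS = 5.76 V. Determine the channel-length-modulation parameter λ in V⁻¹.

With V_GS fixed, I_D ∝ (1 + λ V_DS) in saturation, so I_D2/I_D1 = (1 + λ V_DS2)/(1 + λ V_DS1).
4.74/4.05 = 1.17 = (1 + 5.76 λ)/(1 + 1.89 λ).
Solving: λ (I_D1 V_DS2 − I_D2 V_DS1) = I_D2 − I_D1, so λ = (4.74 − 4.05) / (4.05 × 5.76 − 4.74 × 1.89) = 0.69 / 14.4 = 0.048 V⁻¹.

λ = 0.0480 V⁻¹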